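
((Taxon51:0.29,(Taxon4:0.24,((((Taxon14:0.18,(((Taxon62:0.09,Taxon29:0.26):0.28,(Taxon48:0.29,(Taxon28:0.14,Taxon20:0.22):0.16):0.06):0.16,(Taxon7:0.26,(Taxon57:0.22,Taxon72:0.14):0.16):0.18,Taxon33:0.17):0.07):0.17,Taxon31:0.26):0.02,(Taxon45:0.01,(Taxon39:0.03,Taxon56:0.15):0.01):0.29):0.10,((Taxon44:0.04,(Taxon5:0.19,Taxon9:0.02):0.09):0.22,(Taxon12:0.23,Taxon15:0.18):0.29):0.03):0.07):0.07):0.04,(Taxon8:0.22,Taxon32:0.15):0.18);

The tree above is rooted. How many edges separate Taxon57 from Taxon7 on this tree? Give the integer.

3

The MRCA of Taxon57 and Taxon7 is the node subtending (Taxon7,(Taxon57,Taxon72)).
From Taxon57 up to that node: 2 branches. From Taxon7 up to the same node: 1 branch. Total: 2 + 1 = 3.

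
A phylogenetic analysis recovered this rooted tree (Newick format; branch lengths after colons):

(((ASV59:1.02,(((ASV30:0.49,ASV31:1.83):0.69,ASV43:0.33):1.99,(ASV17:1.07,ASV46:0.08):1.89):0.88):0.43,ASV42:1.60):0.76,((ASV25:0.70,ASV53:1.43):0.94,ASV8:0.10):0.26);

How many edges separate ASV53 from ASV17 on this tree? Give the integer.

The MRCA of ASV53 and ASV17 is the root of the tree.
From ASV53 up to that node: 3 branches. From ASV17 up to the same node: 5 branches. Total: 3 + 5 = 8.

8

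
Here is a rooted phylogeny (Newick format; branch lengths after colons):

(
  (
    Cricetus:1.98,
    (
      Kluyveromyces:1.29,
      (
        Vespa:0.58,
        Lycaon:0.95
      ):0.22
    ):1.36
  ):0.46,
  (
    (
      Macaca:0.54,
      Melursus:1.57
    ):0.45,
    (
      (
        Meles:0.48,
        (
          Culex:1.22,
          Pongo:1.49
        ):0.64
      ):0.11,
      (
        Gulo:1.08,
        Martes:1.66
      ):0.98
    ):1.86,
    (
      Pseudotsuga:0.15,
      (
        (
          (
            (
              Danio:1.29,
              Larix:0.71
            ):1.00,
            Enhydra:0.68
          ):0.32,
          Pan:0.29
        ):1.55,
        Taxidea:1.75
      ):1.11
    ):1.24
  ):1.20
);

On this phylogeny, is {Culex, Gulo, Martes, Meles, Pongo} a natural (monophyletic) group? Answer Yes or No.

The most recent common ancestor of these taxa subtends ((Meles,(Culex,Pongo)),(Gulo,Martes)).
That clade has exactly 5 tips — every listed taxon and nothing else — so the group is monophyletic.

Yes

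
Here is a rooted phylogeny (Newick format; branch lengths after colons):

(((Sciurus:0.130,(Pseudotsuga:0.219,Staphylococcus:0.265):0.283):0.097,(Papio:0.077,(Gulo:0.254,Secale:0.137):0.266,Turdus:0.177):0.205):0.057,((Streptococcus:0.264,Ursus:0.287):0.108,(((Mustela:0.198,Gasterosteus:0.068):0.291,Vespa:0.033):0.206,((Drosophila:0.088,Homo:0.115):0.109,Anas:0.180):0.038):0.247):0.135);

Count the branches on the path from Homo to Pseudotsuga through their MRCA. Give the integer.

9

The MRCA of Homo and Pseudotsuga is the root of the tree.
From Homo up to that node: 5 branches. From Pseudotsuga up to the same node: 4 branches. Total: 5 + 4 = 9.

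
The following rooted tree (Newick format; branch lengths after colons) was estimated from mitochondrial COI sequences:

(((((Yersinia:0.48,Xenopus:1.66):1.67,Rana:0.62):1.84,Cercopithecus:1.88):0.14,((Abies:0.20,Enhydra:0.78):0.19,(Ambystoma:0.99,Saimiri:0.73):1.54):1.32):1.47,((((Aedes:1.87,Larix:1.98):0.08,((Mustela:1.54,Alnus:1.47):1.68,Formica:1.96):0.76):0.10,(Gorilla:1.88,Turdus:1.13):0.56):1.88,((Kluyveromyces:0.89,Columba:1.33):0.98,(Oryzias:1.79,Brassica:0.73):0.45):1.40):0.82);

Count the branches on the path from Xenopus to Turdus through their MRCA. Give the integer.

9

The MRCA of Xenopus and Turdus is the root of the tree.
From Xenopus up to that node: 5 branches. From Turdus up to the same node: 4 branches. Total: 5 + 4 = 9.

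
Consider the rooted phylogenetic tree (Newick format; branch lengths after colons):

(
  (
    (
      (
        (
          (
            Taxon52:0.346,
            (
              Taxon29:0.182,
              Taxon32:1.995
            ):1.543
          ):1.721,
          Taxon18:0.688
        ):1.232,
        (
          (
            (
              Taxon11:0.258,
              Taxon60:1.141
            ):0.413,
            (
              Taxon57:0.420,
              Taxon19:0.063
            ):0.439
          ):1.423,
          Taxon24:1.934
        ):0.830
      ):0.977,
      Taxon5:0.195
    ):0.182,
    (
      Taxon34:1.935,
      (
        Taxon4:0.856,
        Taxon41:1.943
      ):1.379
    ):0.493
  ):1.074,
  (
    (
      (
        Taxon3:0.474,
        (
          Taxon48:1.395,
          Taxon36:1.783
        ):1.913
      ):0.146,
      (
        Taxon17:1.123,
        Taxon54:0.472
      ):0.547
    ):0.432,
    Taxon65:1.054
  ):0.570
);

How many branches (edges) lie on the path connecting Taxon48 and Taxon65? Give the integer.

5

The MRCA of Taxon48 and Taxon65 is the node subtending (((Taxon3,(Taxon48,Taxon36)),(Taxon17,Taxon54)),Taxon65).
From Taxon48 up to that node: 4 branches. From Taxon65 up to the same node: 1 branch. Total: 4 + 1 = 5.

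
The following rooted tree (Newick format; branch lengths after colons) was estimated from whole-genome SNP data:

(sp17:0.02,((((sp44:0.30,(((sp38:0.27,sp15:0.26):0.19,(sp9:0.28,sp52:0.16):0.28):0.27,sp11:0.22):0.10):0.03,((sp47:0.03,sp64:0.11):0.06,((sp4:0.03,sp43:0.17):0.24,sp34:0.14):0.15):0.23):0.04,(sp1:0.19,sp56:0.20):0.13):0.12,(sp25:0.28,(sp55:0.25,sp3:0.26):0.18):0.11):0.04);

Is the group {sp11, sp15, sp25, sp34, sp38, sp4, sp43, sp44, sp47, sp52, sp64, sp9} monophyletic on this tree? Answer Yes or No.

The MRCA of the listed taxa subtends ((((sp44,(((sp38,sp15),(sp9,sp52)),sp11)),((sp47,sp64),((sp4,sp43),sp34))),(sp1,sp56)),(sp25,(sp55,sp3))).
That clade also contains sp1, sp3, sp55, sp56, which are not in the proposed group, so the group is not monophyletic.

No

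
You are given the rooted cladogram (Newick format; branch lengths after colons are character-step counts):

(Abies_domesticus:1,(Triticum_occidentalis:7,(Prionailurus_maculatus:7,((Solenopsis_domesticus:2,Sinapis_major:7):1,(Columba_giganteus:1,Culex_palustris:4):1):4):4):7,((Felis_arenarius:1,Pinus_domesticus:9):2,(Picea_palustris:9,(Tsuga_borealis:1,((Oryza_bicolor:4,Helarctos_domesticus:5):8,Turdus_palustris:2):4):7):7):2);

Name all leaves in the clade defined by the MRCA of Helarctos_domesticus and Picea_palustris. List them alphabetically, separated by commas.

Helarctos_domesticus, Oryza_bicolor, Picea_palustris, Tsuga_borealis, Turdus_palustris

Tracing Helarctos_domesticus: it sits inside (Oryza_bicolor,Helarctos_domesticus).
Tracing Picea_palustris: it sits inside (Picea_palustris,(Tsuga_borealis,((Oryza_bicolor,Helarctos_domesticus),Turdus_palustris))).
The smallest clade enclosing both is (Picea_palustris,(Tsuga_borealis,((Oryza_bicolor,Helarctos_domesticus),Turdus_palustris))); the answer is its 5 terminal taxa in alphabetical order.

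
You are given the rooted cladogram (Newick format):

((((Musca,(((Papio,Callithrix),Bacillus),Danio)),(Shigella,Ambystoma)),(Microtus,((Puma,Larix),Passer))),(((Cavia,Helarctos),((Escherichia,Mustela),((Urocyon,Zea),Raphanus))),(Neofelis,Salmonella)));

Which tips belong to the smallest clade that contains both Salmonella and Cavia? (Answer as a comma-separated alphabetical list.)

Tracing Salmonella: it sits inside (Neofelis,Salmonella).
Tracing Cavia: it sits inside (Cavia,Helarctos).
The smallest clade enclosing both is (((Cavia,Helarctos),((Escherichia,Mustela),((Urocyon,Zea),Raphanus))),(Neofelis,Salmonella)); the answer is its 9 terminal taxa in alphabetical order.

Cavia, Escherichia, Helarctos, Mustela, Neofelis, Raphanus, Salmonella, Urocyon, Zea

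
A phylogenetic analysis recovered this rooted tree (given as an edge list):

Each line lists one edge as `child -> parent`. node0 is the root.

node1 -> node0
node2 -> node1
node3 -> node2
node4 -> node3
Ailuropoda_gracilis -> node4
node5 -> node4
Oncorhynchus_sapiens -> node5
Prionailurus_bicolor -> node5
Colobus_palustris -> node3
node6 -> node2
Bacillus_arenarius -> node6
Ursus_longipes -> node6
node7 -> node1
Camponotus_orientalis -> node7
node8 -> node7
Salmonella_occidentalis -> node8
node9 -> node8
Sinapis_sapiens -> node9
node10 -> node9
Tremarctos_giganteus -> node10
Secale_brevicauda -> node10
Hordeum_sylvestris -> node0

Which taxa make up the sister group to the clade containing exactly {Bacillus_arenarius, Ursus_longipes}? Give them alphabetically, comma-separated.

Ailuropoda_gracilis, Colobus_palustris, Oncorhynchus_sapiens, Prionailurus_bicolor

The clade containing exactly {Bacillus_arenarius, Ursus_longipes} attaches to the tree at the node subtending (((Ailuropoda_gracilis,(Oncorhynchus_sapiens,Prionailurus_bicolor)),Colobus_palustris),(Bacillus_arenarius,Ursus_longipes)).
The other lineage descending from that same node — the sister group — is ((Ailuropoda_gracilis,(Oncorhynchus_sapiens,Prionailurus_bicolor)),Colobus_palustris); its 4 tips in alphabetical order are the answer.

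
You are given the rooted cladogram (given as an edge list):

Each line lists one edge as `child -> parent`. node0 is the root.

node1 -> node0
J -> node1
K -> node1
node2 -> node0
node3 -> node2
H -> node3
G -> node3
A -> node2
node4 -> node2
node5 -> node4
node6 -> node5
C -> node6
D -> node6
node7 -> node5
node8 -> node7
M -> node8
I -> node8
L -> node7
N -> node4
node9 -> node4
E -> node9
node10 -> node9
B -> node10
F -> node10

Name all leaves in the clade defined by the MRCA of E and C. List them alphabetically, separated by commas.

Tracing E: it sits inside (E,(B,F)).
Tracing C: it sits inside (C,D).
The smallest clade enclosing both is (((C,D),((M,I),L)),N,(E,(B,F))); the answer is its 9 terminal taxa in alphabetical order.

B, C, D, E, F, I, L, M, N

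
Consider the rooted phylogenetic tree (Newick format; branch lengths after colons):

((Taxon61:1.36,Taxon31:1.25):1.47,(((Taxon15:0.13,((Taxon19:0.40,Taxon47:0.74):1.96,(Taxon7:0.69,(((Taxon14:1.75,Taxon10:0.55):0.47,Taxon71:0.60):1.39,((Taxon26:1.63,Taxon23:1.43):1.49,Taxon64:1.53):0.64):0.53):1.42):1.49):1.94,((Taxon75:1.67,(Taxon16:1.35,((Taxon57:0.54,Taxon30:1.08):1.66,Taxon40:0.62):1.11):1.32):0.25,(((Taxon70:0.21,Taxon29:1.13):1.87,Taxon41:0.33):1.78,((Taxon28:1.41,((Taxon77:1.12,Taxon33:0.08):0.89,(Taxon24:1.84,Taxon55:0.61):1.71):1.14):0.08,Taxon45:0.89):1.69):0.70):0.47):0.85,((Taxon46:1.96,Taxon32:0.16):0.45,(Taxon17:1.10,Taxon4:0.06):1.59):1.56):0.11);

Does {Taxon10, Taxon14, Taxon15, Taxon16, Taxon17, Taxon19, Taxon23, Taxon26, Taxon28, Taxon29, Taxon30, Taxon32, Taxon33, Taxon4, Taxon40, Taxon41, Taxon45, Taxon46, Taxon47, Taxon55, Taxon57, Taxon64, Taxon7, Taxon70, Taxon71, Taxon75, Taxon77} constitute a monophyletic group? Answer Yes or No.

No

The MRCA of the listed taxa subtends (((Taxon15,((Taxon19,Taxon47),(Taxon7,(((Taxon14,Taxon10),Taxon71),((Taxon26,Taxon23),Taxon64))))),((Taxon75,(Taxon16,((Taxon57,Taxon30),Taxon40))),(((Taxon70,Taxon29),Taxon41),((Taxon28,((Taxon77,Taxon33),(Taxon24,Taxon55))),Taxon45)))),((Taxon46,Taxon32),(Taxon17,Taxon4))).
That clade also contains Taxon24, which is not in the proposed group, so the group is not monophyletic.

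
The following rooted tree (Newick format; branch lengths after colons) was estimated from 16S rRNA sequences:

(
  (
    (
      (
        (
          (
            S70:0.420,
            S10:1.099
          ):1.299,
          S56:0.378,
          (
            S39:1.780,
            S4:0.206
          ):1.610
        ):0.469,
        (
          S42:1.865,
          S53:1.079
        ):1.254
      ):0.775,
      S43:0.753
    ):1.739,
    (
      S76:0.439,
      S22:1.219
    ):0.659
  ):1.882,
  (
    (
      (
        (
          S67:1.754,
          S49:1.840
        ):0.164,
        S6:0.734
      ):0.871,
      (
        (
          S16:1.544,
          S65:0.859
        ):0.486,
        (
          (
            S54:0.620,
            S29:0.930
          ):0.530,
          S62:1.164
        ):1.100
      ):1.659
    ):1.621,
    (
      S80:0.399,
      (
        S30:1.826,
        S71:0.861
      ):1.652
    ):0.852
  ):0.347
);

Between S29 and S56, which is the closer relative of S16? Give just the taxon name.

S29

The MRCA of S16 and S29 subtends ((S16,S65),((S54,S29),S62)) (5 taxa).
The MRCA of S16 and S56 is the root, subtending the entire tree (21 taxa).
The first is nested inside the second, so S16 shares a more recent common ancestor with S29.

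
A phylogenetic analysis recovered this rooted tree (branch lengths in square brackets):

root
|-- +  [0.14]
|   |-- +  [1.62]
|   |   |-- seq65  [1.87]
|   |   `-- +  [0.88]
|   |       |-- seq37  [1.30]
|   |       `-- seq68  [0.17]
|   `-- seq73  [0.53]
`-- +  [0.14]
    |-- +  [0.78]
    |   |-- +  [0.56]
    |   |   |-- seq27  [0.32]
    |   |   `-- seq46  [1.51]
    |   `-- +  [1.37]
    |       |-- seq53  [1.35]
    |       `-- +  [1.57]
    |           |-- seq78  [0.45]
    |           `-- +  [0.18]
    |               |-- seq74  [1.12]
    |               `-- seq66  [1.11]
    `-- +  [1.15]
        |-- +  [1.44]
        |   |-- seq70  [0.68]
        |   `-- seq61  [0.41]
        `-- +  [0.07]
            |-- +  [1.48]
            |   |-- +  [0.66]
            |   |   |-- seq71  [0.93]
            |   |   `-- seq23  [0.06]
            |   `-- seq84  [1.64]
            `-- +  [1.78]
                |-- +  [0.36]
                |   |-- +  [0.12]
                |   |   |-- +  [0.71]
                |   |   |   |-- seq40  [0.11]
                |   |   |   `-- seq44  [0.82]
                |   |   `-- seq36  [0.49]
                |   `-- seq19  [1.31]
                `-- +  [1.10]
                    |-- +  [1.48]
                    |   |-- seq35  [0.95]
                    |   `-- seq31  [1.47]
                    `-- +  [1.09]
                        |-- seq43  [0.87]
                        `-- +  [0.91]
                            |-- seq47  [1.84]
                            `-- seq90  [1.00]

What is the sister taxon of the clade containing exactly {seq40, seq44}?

The clade containing exactly {seq40, seq44} attaches to the tree at the node subtending ((seq40,seq44),seq36).
The other lineage descending from that same node — the sister group — is the single tip seq36.

seq36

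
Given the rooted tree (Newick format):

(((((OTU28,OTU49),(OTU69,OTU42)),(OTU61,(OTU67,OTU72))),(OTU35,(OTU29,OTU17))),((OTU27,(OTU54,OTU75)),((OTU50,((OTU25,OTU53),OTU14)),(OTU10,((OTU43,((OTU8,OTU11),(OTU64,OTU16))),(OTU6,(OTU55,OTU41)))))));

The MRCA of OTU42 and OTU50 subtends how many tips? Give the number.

The MRCA of OTU42 and OTU50 is the root, so the clade is the entire tree.
That clade contains 26 terminal taxa: OTU10, OTU11, OTU14, OTU16, OTU17, OTU25, OTU27, OTU28, OTU29, OTU35, OTU41, OTU42, OTU43, OTU49, OTU50, OTU53, OTU54, OTU55, OTU6, OTU61, OTU64, OTU67, OTU69, OTU72, OTU75, OTU8.

26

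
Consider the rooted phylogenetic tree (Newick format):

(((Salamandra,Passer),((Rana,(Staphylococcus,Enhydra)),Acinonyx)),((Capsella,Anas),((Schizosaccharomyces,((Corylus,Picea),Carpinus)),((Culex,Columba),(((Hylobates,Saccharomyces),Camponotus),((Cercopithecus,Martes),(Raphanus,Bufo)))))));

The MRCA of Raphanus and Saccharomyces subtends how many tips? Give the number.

The MRCA of Raphanus and Saccharomyces is the node subtending (((Hylobates,Saccharomyces),Camponotus),((Cercopithecus,Martes),(Raphanus,Bufo))).
That clade contains 7 terminal taxa: Bufo, Camponotus, Cercopithecus, Hylobates, Martes, Raphanus, Saccharomyces.

7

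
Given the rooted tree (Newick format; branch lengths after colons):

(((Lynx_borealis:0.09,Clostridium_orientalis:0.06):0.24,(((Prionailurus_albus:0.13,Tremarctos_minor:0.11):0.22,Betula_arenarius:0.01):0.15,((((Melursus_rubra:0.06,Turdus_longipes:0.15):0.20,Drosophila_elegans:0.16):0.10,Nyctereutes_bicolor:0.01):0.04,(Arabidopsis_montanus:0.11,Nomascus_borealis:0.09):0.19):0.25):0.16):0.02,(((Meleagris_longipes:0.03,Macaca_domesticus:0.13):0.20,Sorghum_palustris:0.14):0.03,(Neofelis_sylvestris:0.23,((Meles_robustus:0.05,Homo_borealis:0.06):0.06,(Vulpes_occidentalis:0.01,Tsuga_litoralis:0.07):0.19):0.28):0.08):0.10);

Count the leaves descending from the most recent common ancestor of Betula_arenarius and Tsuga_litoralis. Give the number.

The MRCA of Betula_arenarius and Tsuga_litoralis is the root, so the clade is the entire tree.
That clade contains 19 terminal taxa: Arabidopsis_montanus, Betula_arenarius, Clostridium_orientalis, Drosophila_elegans, Homo_borealis, Lynx_borealis, Macaca_domesticus, Meleagris_longipes, Meles_robustus, Melursus_rubra, Neofelis_sylvestris, Nomascus_borealis, Nyctereutes_bicolor, Prionailurus_albus, Sorghum_palustris, Tremarctos_minor, Tsuga_litoralis, Turdus_longipes, Vulpes_occidentalis.

19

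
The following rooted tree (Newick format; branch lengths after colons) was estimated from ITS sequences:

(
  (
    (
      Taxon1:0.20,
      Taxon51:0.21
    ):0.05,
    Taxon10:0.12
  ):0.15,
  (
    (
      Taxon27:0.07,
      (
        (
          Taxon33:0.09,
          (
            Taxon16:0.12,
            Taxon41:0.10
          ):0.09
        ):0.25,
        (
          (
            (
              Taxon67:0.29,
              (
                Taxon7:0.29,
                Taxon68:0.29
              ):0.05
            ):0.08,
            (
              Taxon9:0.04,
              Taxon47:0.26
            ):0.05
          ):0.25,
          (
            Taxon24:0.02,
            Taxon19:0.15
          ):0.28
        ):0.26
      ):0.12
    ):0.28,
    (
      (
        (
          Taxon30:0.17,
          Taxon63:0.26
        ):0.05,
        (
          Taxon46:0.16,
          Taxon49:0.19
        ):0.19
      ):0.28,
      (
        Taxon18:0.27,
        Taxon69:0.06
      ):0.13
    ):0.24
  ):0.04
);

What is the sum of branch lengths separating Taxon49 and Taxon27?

The path runs Taxon49 → … → MRCA → … → Taxon27; the MRCA is the node subtending ((Taxon27,((Taxon33,(Taxon16,Taxon41)),(((Taxon67,(Taxon7,Taxon68)),(Taxon9,Taxon47)),(Taxon24,Taxon19)))),(((Taxon30,Taxon63),(Taxon46,Taxon49)),(Taxon18,Taxon69))).
Branch lengths along that path: 0.19 + 0.19 + 0.28 + 0.24 + 0.28 + 0.07 = 1.25.

1.25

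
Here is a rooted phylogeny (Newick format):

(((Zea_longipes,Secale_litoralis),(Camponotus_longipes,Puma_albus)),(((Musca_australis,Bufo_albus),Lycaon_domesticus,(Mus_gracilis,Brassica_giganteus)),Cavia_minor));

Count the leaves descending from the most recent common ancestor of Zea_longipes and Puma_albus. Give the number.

The MRCA of Zea_longipes and Puma_albus is the node subtending ((Zea_longipes,Secale_litoralis),(Camponotus_longipes,Puma_albus)).
That clade contains 4 terminal taxa: Camponotus_longipes, Puma_albus, Secale_litoralis, Zea_longipes.

4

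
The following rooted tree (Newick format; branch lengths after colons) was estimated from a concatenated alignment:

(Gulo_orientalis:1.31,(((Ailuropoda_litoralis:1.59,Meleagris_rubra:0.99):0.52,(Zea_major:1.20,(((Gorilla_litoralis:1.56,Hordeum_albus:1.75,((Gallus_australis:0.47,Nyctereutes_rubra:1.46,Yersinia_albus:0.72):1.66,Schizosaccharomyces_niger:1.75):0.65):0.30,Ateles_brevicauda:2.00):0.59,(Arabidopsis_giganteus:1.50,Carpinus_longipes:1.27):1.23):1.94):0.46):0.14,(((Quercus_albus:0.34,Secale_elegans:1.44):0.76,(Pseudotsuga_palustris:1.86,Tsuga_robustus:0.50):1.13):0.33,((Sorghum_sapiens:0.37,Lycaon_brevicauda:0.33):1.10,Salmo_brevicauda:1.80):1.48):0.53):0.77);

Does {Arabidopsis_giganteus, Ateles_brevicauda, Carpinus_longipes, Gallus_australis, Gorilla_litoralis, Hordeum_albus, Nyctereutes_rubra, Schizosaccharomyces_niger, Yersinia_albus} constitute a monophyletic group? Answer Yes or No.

Yes

The most recent common ancestor of these taxa subtends (((Gorilla_litoralis,Hordeum_albus,((Gallus_australis,Nyctereutes_rubra,Yersinia_albus),Schizosaccharomyces_niger)),Ateles_brevicauda),(Arabidopsis_giganteus,Carpinus_longipes)).
That clade has exactly 9 tips — every listed taxon and nothing else — so the group is monophyletic.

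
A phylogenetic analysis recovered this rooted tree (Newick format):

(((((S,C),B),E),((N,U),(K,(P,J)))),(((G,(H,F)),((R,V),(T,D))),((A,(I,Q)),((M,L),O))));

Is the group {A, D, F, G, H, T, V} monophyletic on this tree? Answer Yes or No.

The MRCA of the listed taxa subtends (((G,(H,F)),((R,V),(T,D))),((A,(I,Q)),((M,L),O))).
That clade also contains I, L, M, O, Q, R, which are not in the proposed group, so the group is not monophyletic.

No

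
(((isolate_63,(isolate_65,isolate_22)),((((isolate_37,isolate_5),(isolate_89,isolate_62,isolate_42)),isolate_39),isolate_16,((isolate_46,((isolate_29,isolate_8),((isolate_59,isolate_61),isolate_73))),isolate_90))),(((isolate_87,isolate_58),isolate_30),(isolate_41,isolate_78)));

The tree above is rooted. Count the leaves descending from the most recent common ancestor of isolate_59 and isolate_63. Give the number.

The MRCA of isolate_59 and isolate_63 is the node subtending ((isolate_63,(isolate_65,isolate_22)),((((isolate_37,isolate_5),(isolate_89,isolate_62,isolate_42)),isolate_39),isolate_16,((isolate_46,((isolate_29,isolate_8),((isolate_59,isolate_61),isolate_73))),isolate_90))).
That clade contains 17 terminal taxa: isolate_16, isolate_22, isolate_29, isolate_37, isolate_39, isolate_42, isolate_46, isolate_5, isolate_59, isolate_61, isolate_62, isolate_63, isolate_65, isolate_73, isolate_8, isolate_89, isolate_90.

17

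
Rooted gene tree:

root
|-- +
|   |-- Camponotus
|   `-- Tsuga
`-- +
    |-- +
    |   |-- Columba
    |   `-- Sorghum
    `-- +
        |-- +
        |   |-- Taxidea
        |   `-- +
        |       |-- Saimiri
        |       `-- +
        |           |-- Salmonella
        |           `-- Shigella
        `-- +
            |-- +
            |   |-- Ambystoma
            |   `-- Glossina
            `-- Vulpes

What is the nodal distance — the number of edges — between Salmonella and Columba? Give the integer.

The MRCA of Salmonella and Columba is the node subtending ((Columba,Sorghum),((Taxidea,(Saimiri,(Salmonella,Shigella))),((Ambystoma,Glossina),Vulpes))).
From Salmonella up to that node: 5 branches. From Columba up to the same node: 2 branches. Total: 5 + 2 = 7.

7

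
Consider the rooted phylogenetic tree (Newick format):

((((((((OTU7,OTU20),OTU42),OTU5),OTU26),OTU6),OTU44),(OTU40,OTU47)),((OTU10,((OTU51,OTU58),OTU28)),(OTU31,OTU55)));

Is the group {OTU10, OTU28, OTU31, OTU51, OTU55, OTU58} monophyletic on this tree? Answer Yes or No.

The most recent common ancestor of these taxa subtends ((OTU10,((OTU51,OTU58),OTU28)),(OTU31,OTU55)).
That clade has exactly 6 tips — every listed taxon and nothing else — so the group is monophyletic.

Yes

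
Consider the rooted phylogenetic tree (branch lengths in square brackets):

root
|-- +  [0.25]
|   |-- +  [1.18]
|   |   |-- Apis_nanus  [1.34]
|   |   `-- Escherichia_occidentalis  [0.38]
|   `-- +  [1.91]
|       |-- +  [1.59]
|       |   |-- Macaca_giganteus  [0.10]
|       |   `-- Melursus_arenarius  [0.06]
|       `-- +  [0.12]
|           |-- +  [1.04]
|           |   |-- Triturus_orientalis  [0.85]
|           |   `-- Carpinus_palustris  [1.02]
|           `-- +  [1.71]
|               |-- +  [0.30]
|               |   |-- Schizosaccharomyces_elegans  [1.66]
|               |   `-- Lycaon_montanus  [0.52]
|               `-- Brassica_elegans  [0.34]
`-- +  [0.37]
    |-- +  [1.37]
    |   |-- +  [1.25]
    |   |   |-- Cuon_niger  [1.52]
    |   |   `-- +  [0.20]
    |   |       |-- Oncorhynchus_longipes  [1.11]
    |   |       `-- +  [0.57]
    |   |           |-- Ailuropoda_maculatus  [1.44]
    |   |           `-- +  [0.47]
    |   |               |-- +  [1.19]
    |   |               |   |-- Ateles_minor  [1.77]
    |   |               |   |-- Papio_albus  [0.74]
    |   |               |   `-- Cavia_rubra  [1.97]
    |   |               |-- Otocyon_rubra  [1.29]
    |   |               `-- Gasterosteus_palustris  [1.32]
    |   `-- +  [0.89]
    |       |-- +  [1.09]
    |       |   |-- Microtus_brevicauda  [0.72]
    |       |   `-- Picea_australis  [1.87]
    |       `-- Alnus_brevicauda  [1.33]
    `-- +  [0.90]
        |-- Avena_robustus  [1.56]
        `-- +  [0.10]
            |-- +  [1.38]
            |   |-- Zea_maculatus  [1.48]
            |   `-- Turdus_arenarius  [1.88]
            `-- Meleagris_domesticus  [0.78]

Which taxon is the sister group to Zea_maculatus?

Turdus_arenarius

Zea_maculatus attaches to the tree at the node subtending (Zea_maculatus,Turdus_arenarius).
The other lineage descending from that same node — the sister group — is the single tip Turdus_arenarius.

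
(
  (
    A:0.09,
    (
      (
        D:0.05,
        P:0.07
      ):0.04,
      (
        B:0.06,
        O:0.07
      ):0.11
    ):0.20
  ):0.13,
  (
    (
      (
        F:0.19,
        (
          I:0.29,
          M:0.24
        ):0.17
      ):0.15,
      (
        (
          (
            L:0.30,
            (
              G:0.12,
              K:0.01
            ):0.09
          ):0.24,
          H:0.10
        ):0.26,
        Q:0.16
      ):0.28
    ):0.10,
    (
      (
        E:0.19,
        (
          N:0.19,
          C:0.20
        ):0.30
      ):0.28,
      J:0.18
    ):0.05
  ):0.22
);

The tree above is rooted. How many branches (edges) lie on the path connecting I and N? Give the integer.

8

The MRCA of I and N is the node subtending (((F,(I,M)),(((L,(G,K)),H),Q)),((E,(N,C)),J)).
From I up to that node: 4 branches. From N up to the same node: 4 branches. Total: 4 + 4 = 8.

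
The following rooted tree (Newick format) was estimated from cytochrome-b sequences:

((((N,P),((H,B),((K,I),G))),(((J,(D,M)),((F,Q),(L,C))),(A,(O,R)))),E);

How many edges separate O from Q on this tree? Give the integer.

7

The MRCA of O and Q is the node subtending (((J,(D,M)),((F,Q),(L,C))),(A,(O,R))).
From O up to that node: 3 branches. From Q up to the same node: 4 branches. Total: 3 + 4 = 7.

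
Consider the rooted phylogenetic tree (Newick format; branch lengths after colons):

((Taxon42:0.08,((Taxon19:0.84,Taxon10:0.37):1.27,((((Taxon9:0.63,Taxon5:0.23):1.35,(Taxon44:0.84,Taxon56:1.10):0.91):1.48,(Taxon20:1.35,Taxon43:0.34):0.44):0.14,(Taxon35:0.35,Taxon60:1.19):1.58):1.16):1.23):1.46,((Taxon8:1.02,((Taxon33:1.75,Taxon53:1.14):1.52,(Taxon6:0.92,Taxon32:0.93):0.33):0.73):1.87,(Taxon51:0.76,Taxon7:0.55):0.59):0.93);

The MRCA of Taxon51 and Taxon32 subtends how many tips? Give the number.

7

The MRCA of Taxon51 and Taxon32 is the node subtending ((Taxon8,((Taxon33,Taxon53),(Taxon6,Taxon32))),(Taxon51,Taxon7)).
That clade contains 7 terminal taxa: Taxon32, Taxon33, Taxon51, Taxon53, Taxon6, Taxon7, Taxon8.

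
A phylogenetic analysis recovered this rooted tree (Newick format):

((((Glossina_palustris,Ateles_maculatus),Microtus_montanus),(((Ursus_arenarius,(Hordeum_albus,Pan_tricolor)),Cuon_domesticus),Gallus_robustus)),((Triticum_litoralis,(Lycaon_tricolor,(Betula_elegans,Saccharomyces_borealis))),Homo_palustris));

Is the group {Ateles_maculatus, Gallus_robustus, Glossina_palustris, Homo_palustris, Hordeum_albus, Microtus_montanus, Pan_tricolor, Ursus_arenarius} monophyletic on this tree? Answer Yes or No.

The MRCA of the listed taxa is the root, so the smallest clade containing them is the whole tree.
That clade also contains Betula_elegans, Cuon_domesticus, Lycaon_tricolor, Saccharomyces_borealis, Triticum_litoralis, which are not in the proposed group, so the group is not monophyletic.

No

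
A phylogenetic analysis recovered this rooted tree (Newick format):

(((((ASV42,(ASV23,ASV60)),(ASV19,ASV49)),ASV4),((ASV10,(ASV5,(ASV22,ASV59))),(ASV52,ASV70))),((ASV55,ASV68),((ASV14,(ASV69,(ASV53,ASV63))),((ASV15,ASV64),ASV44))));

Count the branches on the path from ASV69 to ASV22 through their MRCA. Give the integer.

11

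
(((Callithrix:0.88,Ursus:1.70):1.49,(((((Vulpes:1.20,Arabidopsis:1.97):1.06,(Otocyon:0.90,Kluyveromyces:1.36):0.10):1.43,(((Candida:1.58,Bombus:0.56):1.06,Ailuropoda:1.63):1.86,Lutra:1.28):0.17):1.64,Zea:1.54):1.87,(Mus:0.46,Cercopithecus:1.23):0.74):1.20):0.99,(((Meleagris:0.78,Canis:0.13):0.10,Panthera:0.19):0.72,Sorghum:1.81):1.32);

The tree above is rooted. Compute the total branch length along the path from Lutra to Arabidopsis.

5.91

The path runs Lutra → … → MRCA → … → Arabidopsis; the MRCA is the node subtending (((Vulpes,Arabidopsis),(Otocyon,Kluyveromyces)),(((Candida,Bombus),Ailuropoda),Lutra)).
Branch lengths along that path: 1.28 + 0.17 + 1.43 + 1.06 + 1.97 = 5.91.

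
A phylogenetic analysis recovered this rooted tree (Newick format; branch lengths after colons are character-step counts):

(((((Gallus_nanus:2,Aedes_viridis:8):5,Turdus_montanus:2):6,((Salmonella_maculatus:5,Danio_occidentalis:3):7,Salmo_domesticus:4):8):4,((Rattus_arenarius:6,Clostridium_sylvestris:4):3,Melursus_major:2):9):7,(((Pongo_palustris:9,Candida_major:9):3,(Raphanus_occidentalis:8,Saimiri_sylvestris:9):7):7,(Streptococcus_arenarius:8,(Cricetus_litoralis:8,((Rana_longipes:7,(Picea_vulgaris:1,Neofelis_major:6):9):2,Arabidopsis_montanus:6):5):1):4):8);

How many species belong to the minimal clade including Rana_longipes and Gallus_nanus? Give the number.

19

The MRCA of Rana_longipes and Gallus_nanus is the root, so the clade is the entire tree.
That clade contains 19 terminal taxa: Aedes_viridis, Arabidopsis_montanus, Candida_major, Clostridium_sylvestris, Cricetus_litoralis, Danio_occidentalis, Gallus_nanus, Melursus_major, Neofelis_major, Picea_vulgaris, Pongo_palustris, Rana_longipes, Raphanus_occidentalis, Rattus_arenarius, Saimiri_sylvestris, Salmo_domesticus, Salmonella_maculatus, Streptococcus_arenarius, Turdus_montanus.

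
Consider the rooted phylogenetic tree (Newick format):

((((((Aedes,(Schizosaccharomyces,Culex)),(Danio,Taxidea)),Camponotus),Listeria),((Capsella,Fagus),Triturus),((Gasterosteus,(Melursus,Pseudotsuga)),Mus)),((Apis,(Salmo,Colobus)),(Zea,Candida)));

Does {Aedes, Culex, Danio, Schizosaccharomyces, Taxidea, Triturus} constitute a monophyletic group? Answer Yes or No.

The MRCA of the listed taxa subtends (((((Aedes,(Schizosaccharomyces,Culex)),(Danio,Taxidea)),Camponotus),Listeria),((Capsella,Fagus),Triturus),((Gasterosteus,(Melursus,Pseudotsuga)),Mus)).
That clade also contains Camponotus, Capsella, Fagus, Gasterosteus, Listeria, Melursus, Mus, Pseudotsuga, which are not in the proposed group, so the group is not monophyletic.

No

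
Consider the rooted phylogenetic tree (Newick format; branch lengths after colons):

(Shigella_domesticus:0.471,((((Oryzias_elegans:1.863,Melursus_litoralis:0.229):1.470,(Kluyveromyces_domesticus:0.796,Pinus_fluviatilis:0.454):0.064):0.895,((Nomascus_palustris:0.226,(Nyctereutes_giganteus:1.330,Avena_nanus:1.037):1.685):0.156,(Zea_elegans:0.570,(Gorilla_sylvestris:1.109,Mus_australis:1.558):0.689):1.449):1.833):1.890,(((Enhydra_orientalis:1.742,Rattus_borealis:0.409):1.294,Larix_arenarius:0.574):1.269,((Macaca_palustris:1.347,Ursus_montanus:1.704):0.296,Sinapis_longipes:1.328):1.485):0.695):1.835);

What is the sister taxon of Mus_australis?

Mus_australis attaches to the tree at the node subtending (Gorilla_sylvestris,Mus_australis).
The other lineage descending from that same node — the sister group — is the single tip Gorilla_sylvestris.

Gorilla_sylvestris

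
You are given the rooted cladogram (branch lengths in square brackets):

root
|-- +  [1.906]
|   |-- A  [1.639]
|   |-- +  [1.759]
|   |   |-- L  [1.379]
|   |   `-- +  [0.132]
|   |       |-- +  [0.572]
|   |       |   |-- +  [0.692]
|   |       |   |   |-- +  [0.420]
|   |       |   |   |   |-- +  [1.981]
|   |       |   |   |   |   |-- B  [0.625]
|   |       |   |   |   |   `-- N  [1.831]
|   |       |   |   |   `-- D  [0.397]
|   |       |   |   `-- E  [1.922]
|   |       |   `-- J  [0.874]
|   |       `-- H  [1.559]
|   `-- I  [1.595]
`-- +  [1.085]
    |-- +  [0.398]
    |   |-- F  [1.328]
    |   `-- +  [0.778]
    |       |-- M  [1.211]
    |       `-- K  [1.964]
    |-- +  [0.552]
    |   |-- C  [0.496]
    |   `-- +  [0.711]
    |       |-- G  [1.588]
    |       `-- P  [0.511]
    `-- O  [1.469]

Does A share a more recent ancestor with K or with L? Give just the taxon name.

L

The MRCA of A and L subtends (A,(L,(((((B,N),D),E),J),H)),I) (9 taxa).
The MRCA of A and K is the root, subtending the entire tree (16 taxa).
The first is nested inside the second, so A shares a more recent common ancestor with L.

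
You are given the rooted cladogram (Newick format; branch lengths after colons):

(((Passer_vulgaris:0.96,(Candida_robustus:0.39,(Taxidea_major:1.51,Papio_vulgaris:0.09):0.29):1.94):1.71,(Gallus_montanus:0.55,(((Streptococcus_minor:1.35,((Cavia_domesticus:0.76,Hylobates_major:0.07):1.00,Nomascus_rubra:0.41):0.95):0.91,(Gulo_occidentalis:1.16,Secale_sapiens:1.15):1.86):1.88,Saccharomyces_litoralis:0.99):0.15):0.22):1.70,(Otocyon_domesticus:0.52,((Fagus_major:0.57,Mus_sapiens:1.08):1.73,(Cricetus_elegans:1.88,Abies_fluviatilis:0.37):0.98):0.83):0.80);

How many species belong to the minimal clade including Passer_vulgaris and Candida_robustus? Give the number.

4

The MRCA of Passer_vulgaris and Candida_robustus is the node subtending (Passer_vulgaris,(Candida_robustus,(Taxidea_major,Papio_vulgaris))).
That clade contains 4 terminal taxa: Candida_robustus, Papio_vulgaris, Passer_vulgaris, Taxidea_major.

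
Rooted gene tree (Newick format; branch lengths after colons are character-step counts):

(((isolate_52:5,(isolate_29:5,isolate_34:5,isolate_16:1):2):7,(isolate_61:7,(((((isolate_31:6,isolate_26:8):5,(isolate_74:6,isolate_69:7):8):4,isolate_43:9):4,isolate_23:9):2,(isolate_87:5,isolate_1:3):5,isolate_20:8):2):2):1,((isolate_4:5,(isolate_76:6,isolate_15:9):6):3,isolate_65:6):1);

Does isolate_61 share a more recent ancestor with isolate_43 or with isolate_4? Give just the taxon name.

isolate_43

The MRCA of isolate_61 and isolate_43 subtends (isolate_61,(((((isolate_31,isolate_26),(isolate_74,isolate_69)),isolate_43),isolate_23),(isolate_87,isolate_1),isolate_20)) (10 taxa).
The MRCA of isolate_61 and isolate_4 is the root, subtending the entire tree (18 taxa).
The first is nested inside the second, so isolate_61 shares a more recent common ancestor with isolate_43.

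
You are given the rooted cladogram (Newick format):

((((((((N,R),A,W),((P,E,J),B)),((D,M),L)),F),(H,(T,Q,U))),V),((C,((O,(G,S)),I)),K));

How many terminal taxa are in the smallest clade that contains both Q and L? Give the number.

The MRCA of Q and L is the node subtending ((((((N,R),A,W),((P,E,J),B)),((D,M),L)),F),(H,(T,Q,U))).
That clade contains 16 terminal taxa: A, B, D, E, F, H, J, L, M, N, P, Q, R, T, U, W.

16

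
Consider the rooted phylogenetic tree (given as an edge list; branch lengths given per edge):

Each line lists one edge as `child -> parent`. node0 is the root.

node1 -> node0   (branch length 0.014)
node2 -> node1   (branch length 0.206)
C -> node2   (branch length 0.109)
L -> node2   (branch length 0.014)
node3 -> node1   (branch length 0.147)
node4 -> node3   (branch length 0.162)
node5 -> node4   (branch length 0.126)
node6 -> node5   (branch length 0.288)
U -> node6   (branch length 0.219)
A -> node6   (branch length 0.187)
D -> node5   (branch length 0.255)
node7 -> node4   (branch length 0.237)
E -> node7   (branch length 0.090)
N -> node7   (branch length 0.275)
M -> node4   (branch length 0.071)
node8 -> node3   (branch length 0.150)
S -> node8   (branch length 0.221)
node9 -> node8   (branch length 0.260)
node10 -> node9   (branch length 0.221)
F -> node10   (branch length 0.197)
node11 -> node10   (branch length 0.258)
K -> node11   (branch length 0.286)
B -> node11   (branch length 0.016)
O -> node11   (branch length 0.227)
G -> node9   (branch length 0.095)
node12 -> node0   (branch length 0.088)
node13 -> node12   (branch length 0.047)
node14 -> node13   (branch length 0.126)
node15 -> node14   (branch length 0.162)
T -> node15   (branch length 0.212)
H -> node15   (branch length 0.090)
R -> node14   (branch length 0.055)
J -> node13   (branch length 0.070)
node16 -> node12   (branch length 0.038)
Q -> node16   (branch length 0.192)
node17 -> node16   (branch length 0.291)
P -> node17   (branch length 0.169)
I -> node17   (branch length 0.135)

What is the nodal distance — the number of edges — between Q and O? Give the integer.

10

The MRCA of Q and O is the root of the tree.
From Q up to that node: 3 branches. From O up to the same node: 7 branches. Total: 3 + 7 = 10.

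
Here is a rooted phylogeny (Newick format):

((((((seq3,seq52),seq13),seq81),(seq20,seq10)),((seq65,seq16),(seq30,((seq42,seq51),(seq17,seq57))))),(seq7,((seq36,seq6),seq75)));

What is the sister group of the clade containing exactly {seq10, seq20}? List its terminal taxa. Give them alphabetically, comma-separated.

seq13, seq3, seq52, seq81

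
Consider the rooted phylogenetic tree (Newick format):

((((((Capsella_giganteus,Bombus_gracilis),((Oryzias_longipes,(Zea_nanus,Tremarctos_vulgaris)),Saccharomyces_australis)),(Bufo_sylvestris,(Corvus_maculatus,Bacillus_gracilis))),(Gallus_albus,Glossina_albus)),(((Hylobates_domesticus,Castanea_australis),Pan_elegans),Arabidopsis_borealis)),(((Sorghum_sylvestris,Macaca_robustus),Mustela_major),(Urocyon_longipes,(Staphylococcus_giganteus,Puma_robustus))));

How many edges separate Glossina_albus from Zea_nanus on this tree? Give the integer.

8

The MRCA of Glossina_albus and Zea_nanus is the node subtending ((((Capsella_giganteus,Bombus_gracilis),((Oryzias_longipes,(Zea_nanus,Tremarctos_vulgaris)),Saccharomyces_australis)),(Bufo_sylvestris,(Corvus_maculatus,Bacillus_gracilis))),(Gallus_albus,Glossina_albus)).
From Glossina_albus up to that node: 2 branches. From Zea_nanus up to the same node: 6 branches. Total: 2 + 6 = 8.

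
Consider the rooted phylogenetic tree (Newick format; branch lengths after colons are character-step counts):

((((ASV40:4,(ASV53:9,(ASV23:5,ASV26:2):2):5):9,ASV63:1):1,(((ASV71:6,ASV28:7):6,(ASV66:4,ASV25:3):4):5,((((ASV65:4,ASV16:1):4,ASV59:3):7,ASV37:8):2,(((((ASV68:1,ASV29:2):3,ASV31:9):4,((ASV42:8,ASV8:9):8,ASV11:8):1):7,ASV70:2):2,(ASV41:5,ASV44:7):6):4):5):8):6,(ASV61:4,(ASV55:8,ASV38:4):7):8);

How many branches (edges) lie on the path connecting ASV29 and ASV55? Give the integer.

12

The MRCA of ASV29 and ASV55 is the root of the tree.
From ASV29 up to that node: 9 branches. From ASV55 up to the same node: 3 branches. Total: 9 + 3 = 12.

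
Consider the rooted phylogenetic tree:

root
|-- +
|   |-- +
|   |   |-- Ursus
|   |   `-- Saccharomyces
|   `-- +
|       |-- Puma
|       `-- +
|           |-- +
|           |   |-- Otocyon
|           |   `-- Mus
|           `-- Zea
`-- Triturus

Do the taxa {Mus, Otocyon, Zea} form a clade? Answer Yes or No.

The most recent common ancestor of these taxa subtends ((Otocyon,Mus),Zea).
That clade has exactly 3 tips — every listed taxon and nothing else — so the group is monophyletic.

Yes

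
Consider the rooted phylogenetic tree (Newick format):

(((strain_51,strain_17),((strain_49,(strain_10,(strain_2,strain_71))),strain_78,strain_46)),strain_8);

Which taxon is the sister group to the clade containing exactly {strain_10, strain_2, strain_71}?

strain_49

The clade containing exactly {strain_10, strain_2, strain_71} attaches to the tree at the node subtending (strain_49,(strain_10,(strain_2,strain_71))).
The other lineage descending from that same node — the sister group — is the single tip strain_49.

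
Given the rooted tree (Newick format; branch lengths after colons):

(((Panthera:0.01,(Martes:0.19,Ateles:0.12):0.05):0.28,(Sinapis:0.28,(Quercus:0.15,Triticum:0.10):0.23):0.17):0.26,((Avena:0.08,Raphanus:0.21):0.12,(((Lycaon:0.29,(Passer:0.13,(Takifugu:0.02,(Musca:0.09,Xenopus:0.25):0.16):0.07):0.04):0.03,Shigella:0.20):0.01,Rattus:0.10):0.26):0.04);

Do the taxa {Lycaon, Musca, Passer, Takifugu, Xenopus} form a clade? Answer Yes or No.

Yes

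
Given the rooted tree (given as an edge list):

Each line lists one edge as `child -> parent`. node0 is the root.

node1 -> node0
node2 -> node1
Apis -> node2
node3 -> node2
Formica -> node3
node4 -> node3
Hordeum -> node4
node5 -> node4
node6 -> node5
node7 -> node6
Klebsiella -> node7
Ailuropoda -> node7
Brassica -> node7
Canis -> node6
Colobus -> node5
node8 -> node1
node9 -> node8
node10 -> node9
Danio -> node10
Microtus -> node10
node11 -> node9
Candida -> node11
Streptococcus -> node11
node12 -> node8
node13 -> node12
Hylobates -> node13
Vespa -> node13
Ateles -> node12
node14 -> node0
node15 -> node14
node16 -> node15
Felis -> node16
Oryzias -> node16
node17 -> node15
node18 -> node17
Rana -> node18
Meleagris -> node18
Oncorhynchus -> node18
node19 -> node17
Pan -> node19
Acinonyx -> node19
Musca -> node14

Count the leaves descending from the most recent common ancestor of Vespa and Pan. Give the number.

The MRCA of Vespa and Pan is the root, so the clade is the entire tree.
That clade contains 23 terminal taxa: Acinonyx, Ailuropoda, Apis, Ateles, Brassica, Candida, Canis, Colobus, Danio, Felis, Formica, Hordeum, Hylobates, Klebsiella, Meleagris, Microtus, Musca, Oncorhynchus, Oryzias, Pan, Rana, Streptococcus, Vespa.

23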